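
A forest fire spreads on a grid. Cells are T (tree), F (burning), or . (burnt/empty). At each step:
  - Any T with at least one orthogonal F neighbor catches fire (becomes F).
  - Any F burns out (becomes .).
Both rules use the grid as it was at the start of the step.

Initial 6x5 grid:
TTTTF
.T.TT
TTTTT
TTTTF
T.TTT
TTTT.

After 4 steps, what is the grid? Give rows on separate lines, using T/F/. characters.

Step 1: 5 trees catch fire, 2 burn out
  TTTF.
  .T.TF
  TTTTF
  TTTF.
  T.TTF
  TTTT.
Step 2: 5 trees catch fire, 5 burn out
  TTF..
  .T.F.
  TTTF.
  TTF..
  T.TF.
  TTTT.
Step 3: 5 trees catch fire, 5 burn out
  TF...
  .T...
  TTF..
  TF...
  T.F..
  TTTF.
Step 4: 5 trees catch fire, 5 burn out
  F....
  .F...
  TF...
  F....
  T....
  TTF..

F....
.F...
TF...
F....
T....
TTF..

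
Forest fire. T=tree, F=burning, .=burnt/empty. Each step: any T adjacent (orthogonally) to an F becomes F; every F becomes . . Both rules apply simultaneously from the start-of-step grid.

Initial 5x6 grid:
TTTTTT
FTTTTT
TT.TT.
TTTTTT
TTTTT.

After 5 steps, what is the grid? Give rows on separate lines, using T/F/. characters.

Step 1: 3 trees catch fire, 1 burn out
  FTTTTT
  .FTTTT
  FT.TT.
  TTTTTT
  TTTTT.
Step 2: 4 trees catch fire, 3 burn out
  .FTTTT
  ..FTTT
  .F.TT.
  FTTTTT
  TTTTT.
Step 3: 4 trees catch fire, 4 burn out
  ..FTTT
  ...FTT
  ...TT.
  .FTTTT
  FTTTT.
Step 4: 5 trees catch fire, 4 burn out
  ...FTT
  ....FT
  ...FT.
  ..FTTT
  .FTTT.
Step 5: 5 trees catch fire, 5 burn out
  ....FT
  .....F
  ....F.
  ...FTT
  ..FTT.

....FT
.....F
....F.
...FTT
..FTT.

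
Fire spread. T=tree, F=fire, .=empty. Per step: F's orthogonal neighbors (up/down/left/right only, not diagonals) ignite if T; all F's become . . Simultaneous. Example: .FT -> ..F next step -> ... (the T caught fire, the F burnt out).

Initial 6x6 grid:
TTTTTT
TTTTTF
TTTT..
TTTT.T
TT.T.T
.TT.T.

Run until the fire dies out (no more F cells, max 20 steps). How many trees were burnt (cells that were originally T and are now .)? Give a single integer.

Step 1: +2 fires, +1 burnt (F count now 2)
Step 2: +2 fires, +2 burnt (F count now 2)
Step 3: +3 fires, +2 burnt (F count now 3)
Step 4: +4 fires, +3 burnt (F count now 4)
Step 5: +5 fires, +4 burnt (F count now 5)
Step 6: +3 fires, +5 burnt (F count now 3)
Step 7: +2 fires, +3 burnt (F count now 2)
Step 8: +2 fires, +2 burnt (F count now 2)
Step 9: +1 fires, +2 burnt (F count now 1)
Step 10: +0 fires, +1 burnt (F count now 0)
Fire out after step 10
Initially T: 27, now '.': 33
Total burnt (originally-T cells now '.'): 24

Answer: 24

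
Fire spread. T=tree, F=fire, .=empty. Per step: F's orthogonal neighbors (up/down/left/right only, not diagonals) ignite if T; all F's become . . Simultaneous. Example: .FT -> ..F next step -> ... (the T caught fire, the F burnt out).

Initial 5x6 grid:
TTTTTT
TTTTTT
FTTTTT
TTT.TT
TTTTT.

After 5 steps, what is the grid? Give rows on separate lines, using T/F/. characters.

Step 1: 3 trees catch fire, 1 burn out
  TTTTTT
  FTTTTT
  .FTTTT
  FTT.TT
  TTTTT.
Step 2: 5 trees catch fire, 3 burn out
  FTTTTT
  .FTTTT
  ..FTTT
  .FT.TT
  FTTTT.
Step 3: 5 trees catch fire, 5 burn out
  .FTTTT
  ..FTTT
  ...FTT
  ..F.TT
  .FTTT.
Step 4: 4 trees catch fire, 5 burn out
  ..FTTT
  ...FTT
  ....FT
  ....TT
  ..FTT.
Step 5: 5 trees catch fire, 4 burn out
  ...FTT
  ....FT
  .....F
  ....FT
  ...FT.

...FTT
....FT
.....F
....FT
...FT.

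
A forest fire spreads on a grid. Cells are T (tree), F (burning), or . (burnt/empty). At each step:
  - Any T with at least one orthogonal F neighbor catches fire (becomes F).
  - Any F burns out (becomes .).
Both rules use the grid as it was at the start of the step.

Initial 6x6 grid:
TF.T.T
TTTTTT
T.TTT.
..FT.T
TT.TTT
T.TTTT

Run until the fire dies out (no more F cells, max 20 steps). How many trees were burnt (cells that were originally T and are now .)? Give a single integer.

Step 1: +4 fires, +2 burnt (F count now 4)
Step 2: +4 fires, +4 burnt (F count now 4)
Step 3: +5 fires, +4 burnt (F count now 5)
Step 4: +5 fires, +5 burnt (F count now 5)
Step 5: +3 fires, +5 burnt (F count now 3)
Step 6: +1 fires, +3 burnt (F count now 1)
Step 7: +0 fires, +1 burnt (F count now 0)
Fire out after step 7
Initially T: 25, now '.': 33
Total burnt (originally-T cells now '.'): 22

Answer: 22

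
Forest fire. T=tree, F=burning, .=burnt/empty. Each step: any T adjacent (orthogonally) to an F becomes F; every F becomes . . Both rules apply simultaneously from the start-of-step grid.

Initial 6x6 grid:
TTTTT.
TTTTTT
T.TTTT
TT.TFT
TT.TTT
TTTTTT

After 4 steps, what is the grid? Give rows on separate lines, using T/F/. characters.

Step 1: 4 trees catch fire, 1 burn out
  TTTTT.
  TTTTTT
  T.TTFT
  TT.F.F
  TT.TFT
  TTTTTT
Step 2: 6 trees catch fire, 4 burn out
  TTTTT.
  TTTTFT
  T.TF.F
  TT....
  TT.F.F
  TTTTFT
Step 3: 6 trees catch fire, 6 burn out
  TTTTF.
  TTTF.F
  T.F...
  TT....
  TT....
  TTTF.F
Step 4: 3 trees catch fire, 6 burn out
  TTTF..
  TTF...
  T.....
  TT....
  TT....
  TTF...

TTTF..
TTF...
T.....
TT....
TT....
TTF...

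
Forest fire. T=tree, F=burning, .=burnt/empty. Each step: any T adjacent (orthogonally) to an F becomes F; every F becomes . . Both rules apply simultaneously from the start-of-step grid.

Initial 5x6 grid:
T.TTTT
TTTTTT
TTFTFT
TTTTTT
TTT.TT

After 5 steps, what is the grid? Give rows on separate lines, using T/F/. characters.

Step 1: 7 trees catch fire, 2 burn out
  T.TTTT
  TTFTFT
  TF.F.F
  TTFTFT
  TTT.TT
Step 2: 11 trees catch fire, 7 burn out
  T.FTFT
  TF.F.F
  F.....
  TF.F.F
  TTF.FT
Step 3: 6 trees catch fire, 11 burn out
  T..F.F
  F.....
  ......
  F.....
  TF...F
Step 4: 2 trees catch fire, 6 burn out
  F.....
  ......
  ......
  ......
  F.....
Step 5: 0 trees catch fire, 2 burn out
  ......
  ......
  ......
  ......
  ......

......
......
......
......
......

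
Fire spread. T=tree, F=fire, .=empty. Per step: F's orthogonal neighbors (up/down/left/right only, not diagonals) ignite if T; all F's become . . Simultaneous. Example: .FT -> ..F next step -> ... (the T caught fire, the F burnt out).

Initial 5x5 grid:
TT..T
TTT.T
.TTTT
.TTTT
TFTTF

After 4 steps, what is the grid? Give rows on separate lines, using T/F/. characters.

Step 1: 5 trees catch fire, 2 burn out
  TT..T
  TTT.T
  .TTTT
  .FTTF
  F.FF.
Step 2: 4 trees catch fire, 5 burn out
  TT..T
  TTT.T
  .FTTF
  ..FF.
  .....
Step 3: 4 trees catch fire, 4 burn out
  TT..T
  TFT.F
  ..FF.
  .....
  .....
Step 4: 4 trees catch fire, 4 burn out
  TF..F
  F.F..
  .....
  .....
  .....

TF..F
F.F..
.....
.....
.....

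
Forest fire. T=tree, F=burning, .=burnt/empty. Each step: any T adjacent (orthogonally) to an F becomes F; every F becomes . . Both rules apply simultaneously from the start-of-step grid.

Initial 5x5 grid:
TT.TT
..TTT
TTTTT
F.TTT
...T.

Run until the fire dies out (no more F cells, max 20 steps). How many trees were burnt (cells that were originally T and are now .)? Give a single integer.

Answer: 14

Derivation:
Step 1: +1 fires, +1 burnt (F count now 1)
Step 2: +1 fires, +1 burnt (F count now 1)
Step 3: +1 fires, +1 burnt (F count now 1)
Step 4: +3 fires, +1 burnt (F count now 3)
Step 5: +3 fires, +3 burnt (F count now 3)
Step 6: +4 fires, +3 burnt (F count now 4)
Step 7: +1 fires, +4 burnt (F count now 1)
Step 8: +0 fires, +1 burnt (F count now 0)
Fire out after step 8
Initially T: 16, now '.': 23
Total burnt (originally-T cells now '.'): 14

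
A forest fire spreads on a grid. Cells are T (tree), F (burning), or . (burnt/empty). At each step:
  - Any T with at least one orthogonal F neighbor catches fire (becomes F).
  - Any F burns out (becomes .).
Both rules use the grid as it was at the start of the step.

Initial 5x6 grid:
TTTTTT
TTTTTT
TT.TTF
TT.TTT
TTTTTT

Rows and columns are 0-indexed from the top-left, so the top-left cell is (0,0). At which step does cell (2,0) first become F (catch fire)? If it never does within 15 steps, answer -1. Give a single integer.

Step 1: cell (2,0)='T' (+3 fires, +1 burnt)
Step 2: cell (2,0)='T' (+5 fires, +3 burnt)
Step 3: cell (2,0)='T' (+4 fires, +5 burnt)
Step 4: cell (2,0)='T' (+3 fires, +4 burnt)
Step 5: cell (2,0)='T' (+3 fires, +3 burnt)
Step 6: cell (2,0)='T' (+4 fires, +3 burnt)
Step 7: cell (2,0)='F' (+4 fires, +4 burnt)
  -> target ignites at step 7
Step 8: cell (2,0)='.' (+1 fires, +4 burnt)
Step 9: cell (2,0)='.' (+0 fires, +1 burnt)
  fire out at step 9

7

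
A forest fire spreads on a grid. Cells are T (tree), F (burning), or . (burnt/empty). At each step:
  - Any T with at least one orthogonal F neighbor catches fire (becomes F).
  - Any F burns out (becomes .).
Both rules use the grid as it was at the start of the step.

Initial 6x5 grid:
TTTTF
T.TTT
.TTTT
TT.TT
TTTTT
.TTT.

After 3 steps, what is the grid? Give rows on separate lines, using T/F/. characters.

Step 1: 2 trees catch fire, 1 burn out
  TTTF.
  T.TTF
  .TTTT
  TT.TT
  TTTTT
  .TTT.
Step 2: 3 trees catch fire, 2 burn out
  TTF..
  T.TF.
  .TTTF
  TT.TT
  TTTTT
  .TTT.
Step 3: 4 trees catch fire, 3 burn out
  TF...
  T.F..
  .TTF.
  TT.TF
  TTTTT
  .TTT.

TF...
T.F..
.TTF.
TT.TF
TTTTT
.TTT.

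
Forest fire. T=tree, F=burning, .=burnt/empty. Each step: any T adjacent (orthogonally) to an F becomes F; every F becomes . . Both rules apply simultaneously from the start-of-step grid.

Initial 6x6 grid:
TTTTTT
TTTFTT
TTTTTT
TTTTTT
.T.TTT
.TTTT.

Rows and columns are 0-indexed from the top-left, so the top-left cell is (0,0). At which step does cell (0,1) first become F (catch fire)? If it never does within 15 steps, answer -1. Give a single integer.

Step 1: cell (0,1)='T' (+4 fires, +1 burnt)
Step 2: cell (0,1)='T' (+7 fires, +4 burnt)
Step 3: cell (0,1)='F' (+8 fires, +7 burnt)
  -> target ignites at step 3
Step 4: cell (0,1)='.' (+6 fires, +8 burnt)
Step 5: cell (0,1)='.' (+5 fires, +6 burnt)
Step 6: cell (0,1)='.' (+1 fires, +5 burnt)
Step 7: cell (0,1)='.' (+0 fires, +1 burnt)
  fire out at step 7

3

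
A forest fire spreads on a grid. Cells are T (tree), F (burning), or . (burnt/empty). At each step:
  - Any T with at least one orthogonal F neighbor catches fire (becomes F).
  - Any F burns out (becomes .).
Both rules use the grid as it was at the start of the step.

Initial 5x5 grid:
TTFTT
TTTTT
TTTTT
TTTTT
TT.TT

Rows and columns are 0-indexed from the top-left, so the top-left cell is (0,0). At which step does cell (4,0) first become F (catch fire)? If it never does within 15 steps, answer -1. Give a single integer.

Step 1: cell (4,0)='T' (+3 fires, +1 burnt)
Step 2: cell (4,0)='T' (+5 fires, +3 burnt)
Step 3: cell (4,0)='T' (+5 fires, +5 burnt)
Step 4: cell (4,0)='T' (+4 fires, +5 burnt)
Step 5: cell (4,0)='T' (+4 fires, +4 burnt)
Step 6: cell (4,0)='F' (+2 fires, +4 burnt)
  -> target ignites at step 6
Step 7: cell (4,0)='.' (+0 fires, +2 burnt)
  fire out at step 7

6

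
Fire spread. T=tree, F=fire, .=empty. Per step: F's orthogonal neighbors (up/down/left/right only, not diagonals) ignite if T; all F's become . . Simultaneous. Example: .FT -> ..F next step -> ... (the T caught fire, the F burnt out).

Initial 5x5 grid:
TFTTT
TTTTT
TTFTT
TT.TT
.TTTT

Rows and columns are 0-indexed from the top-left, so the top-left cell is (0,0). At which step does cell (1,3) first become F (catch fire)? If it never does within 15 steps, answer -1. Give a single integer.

Step 1: cell (1,3)='T' (+6 fires, +2 burnt)
Step 2: cell (1,3)='F' (+7 fires, +6 burnt)
  -> target ignites at step 2
Step 3: cell (1,3)='.' (+6 fires, +7 burnt)
Step 4: cell (1,3)='.' (+2 fires, +6 burnt)
Step 5: cell (1,3)='.' (+0 fires, +2 burnt)
  fire out at step 5

2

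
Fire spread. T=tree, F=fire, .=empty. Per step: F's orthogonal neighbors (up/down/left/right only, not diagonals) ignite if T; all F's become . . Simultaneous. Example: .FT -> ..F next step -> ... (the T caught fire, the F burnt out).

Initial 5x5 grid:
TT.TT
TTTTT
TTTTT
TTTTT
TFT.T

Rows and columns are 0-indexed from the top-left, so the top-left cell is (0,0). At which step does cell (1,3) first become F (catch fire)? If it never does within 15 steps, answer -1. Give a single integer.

Step 1: cell (1,3)='T' (+3 fires, +1 burnt)
Step 2: cell (1,3)='T' (+3 fires, +3 burnt)
Step 3: cell (1,3)='T' (+4 fires, +3 burnt)
Step 4: cell (1,3)='T' (+5 fires, +4 burnt)
Step 5: cell (1,3)='F' (+4 fires, +5 burnt)
  -> target ignites at step 5
Step 6: cell (1,3)='.' (+2 fires, +4 burnt)
Step 7: cell (1,3)='.' (+1 fires, +2 burnt)
Step 8: cell (1,3)='.' (+0 fires, +1 burnt)
  fire out at step 8

5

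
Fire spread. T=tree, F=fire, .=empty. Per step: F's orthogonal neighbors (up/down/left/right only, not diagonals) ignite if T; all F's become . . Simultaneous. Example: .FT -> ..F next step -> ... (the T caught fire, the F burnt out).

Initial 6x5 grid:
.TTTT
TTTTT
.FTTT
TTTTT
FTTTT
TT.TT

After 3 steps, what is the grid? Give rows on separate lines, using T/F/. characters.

Step 1: 6 trees catch fire, 2 burn out
  .TTTT
  TFTTT
  ..FTT
  FFTTT
  .FTTT
  FT.TT
Step 2: 7 trees catch fire, 6 burn out
  .FTTT
  F.FTT
  ...FT
  ..FTT
  ..FTT
  .F.TT
Step 3: 5 trees catch fire, 7 burn out
  ..FTT
  ...FT
  ....F
  ...FT
  ...FT
  ...TT

..FTT
...FT
....F
...FT
...FT
...TT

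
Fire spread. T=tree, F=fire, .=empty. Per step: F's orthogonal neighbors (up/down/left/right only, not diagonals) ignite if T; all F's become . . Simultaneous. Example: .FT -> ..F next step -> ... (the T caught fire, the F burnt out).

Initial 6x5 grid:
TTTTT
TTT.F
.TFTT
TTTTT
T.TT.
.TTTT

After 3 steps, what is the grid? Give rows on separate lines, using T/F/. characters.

Step 1: 6 trees catch fire, 2 burn out
  TTTTF
  TTF..
  .F.FF
  TTFTT
  T.TT.
  .TTTT
Step 2: 7 trees catch fire, 6 burn out
  TTFF.
  TF...
  .....
  TF.FF
  T.FT.
  .TTTT
Step 3: 5 trees catch fire, 7 burn out
  TF...
  F....
  .....
  F....
  T..F.
  .TFTT

TF...
F....
.....
F....
T..F.
.TFTT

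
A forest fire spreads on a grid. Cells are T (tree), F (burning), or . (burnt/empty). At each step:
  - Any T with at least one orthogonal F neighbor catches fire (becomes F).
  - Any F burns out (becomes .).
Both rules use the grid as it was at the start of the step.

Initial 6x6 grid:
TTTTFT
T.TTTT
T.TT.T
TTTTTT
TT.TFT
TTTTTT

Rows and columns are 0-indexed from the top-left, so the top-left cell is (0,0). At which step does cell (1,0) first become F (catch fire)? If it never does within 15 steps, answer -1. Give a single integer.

Step 1: cell (1,0)='T' (+7 fires, +2 burnt)
Step 2: cell (1,0)='T' (+7 fires, +7 burnt)
Step 3: cell (1,0)='T' (+6 fires, +7 burnt)
Step 4: cell (1,0)='T' (+4 fires, +6 burnt)
Step 5: cell (1,0)='F' (+4 fires, +4 burnt)
  -> target ignites at step 5
Step 6: cell (1,0)='.' (+2 fires, +4 burnt)
Step 7: cell (1,0)='.' (+0 fires, +2 burnt)
  fire out at step 7

5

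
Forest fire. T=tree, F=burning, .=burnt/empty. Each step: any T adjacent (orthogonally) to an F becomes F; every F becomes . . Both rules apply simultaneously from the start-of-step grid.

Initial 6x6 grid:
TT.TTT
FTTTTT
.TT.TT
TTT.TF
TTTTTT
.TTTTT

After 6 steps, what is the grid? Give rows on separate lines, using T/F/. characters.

Step 1: 5 trees catch fire, 2 burn out
  FT.TTT
  .FTTTT
  .TT.TF
  TTT.F.
  TTTTTF
  .TTTTT
Step 2: 7 trees catch fire, 5 burn out
  .F.TTT
  ..FTTF
  .FT.F.
  TTT...
  TTTTF.
  .TTTTF
Step 3: 7 trees catch fire, 7 burn out
  ...TTF
  ...FF.
  ..F...
  TFT...
  TTTF..
  .TTTF.
Step 4: 7 trees catch fire, 7 burn out
  ...FF.
  ......
  ......
  F.F...
  TFF...
  .TTF..
Step 5: 3 trees catch fire, 7 burn out
  ......
  ......
  ......
  ......
  F.....
  .FF...
Step 6: 0 trees catch fire, 3 burn out
  ......
  ......
  ......
  ......
  ......
  ......

......
......
......
......
......
......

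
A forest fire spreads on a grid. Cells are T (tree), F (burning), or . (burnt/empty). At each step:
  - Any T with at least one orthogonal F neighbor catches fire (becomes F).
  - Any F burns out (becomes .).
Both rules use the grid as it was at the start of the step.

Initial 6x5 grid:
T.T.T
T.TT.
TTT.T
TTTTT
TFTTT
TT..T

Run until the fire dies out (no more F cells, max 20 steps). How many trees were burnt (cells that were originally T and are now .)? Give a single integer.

Step 1: +4 fires, +1 burnt (F count now 4)
Step 2: +5 fires, +4 burnt (F count now 5)
Step 3: +4 fires, +5 burnt (F count now 4)
Step 4: +4 fires, +4 burnt (F count now 4)
Step 5: +4 fires, +4 burnt (F count now 4)
Step 6: +0 fires, +4 burnt (F count now 0)
Fire out after step 6
Initially T: 22, now '.': 29
Total burnt (originally-T cells now '.'): 21

Answer: 21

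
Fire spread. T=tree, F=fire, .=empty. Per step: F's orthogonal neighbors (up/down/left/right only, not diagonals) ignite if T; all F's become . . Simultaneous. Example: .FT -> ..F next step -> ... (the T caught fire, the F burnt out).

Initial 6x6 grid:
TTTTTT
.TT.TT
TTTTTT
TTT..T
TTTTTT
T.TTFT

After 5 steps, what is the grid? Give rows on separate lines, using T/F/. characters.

Step 1: 3 trees catch fire, 1 burn out
  TTTTTT
  .TT.TT
  TTTTTT
  TTT..T
  TTTTFT
  T.TF.F
Step 2: 3 trees catch fire, 3 burn out
  TTTTTT
  .TT.TT
  TTTTTT
  TTT..T
  TTTF.F
  T.F...
Step 3: 2 trees catch fire, 3 burn out
  TTTTTT
  .TT.TT
  TTTTTT
  TTT..F
  TTF...
  T.....
Step 4: 3 trees catch fire, 2 burn out
  TTTTTT
  .TT.TT
  TTTTTF
  TTF...
  TF....
  T.....
Step 5: 5 trees catch fire, 3 burn out
  TTTTTT
  .TT.TF
  TTFTF.
  TF....
  F.....
  T.....

TTTTTT
.TT.TF
TTFTF.
TF....
F.....
T.....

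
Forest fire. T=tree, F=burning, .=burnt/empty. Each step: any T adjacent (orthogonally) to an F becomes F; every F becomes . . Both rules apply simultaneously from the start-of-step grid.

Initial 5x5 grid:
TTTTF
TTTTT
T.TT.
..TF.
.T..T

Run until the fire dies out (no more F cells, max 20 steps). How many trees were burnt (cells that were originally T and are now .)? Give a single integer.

Answer: 13

Derivation:
Step 1: +4 fires, +2 burnt (F count now 4)
Step 2: +3 fires, +4 burnt (F count now 3)
Step 3: +2 fires, +3 burnt (F count now 2)
Step 4: +2 fires, +2 burnt (F count now 2)
Step 5: +1 fires, +2 burnt (F count now 1)
Step 6: +1 fires, +1 burnt (F count now 1)
Step 7: +0 fires, +1 burnt (F count now 0)
Fire out after step 7
Initially T: 15, now '.': 23
Total burnt (originally-T cells now '.'): 13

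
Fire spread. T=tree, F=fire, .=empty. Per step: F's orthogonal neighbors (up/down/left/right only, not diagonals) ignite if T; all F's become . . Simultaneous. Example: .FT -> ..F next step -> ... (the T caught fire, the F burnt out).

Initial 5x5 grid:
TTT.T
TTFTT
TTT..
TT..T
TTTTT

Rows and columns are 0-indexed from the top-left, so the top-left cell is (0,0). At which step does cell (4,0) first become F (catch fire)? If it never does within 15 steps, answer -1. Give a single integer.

Step 1: cell (4,0)='T' (+4 fires, +1 burnt)
Step 2: cell (4,0)='T' (+4 fires, +4 burnt)
Step 3: cell (4,0)='T' (+4 fires, +4 burnt)
Step 4: cell (4,0)='T' (+2 fires, +4 burnt)
Step 5: cell (4,0)='F' (+2 fires, +2 burnt)
  -> target ignites at step 5
Step 6: cell (4,0)='.' (+1 fires, +2 burnt)
Step 7: cell (4,0)='.' (+1 fires, +1 burnt)
Step 8: cell (4,0)='.' (+1 fires, +1 burnt)
Step 9: cell (4,0)='.' (+0 fires, +1 burnt)
  fire out at step 9

5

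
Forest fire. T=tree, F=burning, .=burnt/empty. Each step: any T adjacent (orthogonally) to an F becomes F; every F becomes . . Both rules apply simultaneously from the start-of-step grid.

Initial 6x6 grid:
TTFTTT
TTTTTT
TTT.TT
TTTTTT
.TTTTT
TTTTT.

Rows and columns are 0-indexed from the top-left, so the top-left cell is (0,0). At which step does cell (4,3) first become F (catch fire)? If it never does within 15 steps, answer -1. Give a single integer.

Step 1: cell (4,3)='T' (+3 fires, +1 burnt)
Step 2: cell (4,3)='T' (+5 fires, +3 burnt)
Step 3: cell (4,3)='T' (+5 fires, +5 burnt)
Step 4: cell (4,3)='T' (+6 fires, +5 burnt)
Step 5: cell (4,3)='F' (+6 fires, +6 burnt)
  -> target ignites at step 5
Step 6: cell (4,3)='.' (+4 fires, +6 burnt)
Step 7: cell (4,3)='.' (+3 fires, +4 burnt)
Step 8: cell (4,3)='.' (+0 fires, +3 burnt)
  fire out at step 8

5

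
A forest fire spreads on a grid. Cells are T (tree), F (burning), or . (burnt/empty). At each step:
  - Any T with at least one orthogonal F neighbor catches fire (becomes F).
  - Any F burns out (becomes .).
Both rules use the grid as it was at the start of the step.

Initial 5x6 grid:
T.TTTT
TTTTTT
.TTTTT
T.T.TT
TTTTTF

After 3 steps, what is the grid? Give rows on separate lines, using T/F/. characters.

Step 1: 2 trees catch fire, 1 burn out
  T.TTTT
  TTTTTT
  .TTTTT
  T.T.TF
  TTTTF.
Step 2: 3 trees catch fire, 2 burn out
  T.TTTT
  TTTTTT
  .TTTTF
  T.T.F.
  TTTF..
Step 3: 3 trees catch fire, 3 burn out
  T.TTTT
  TTTTTF
  .TTTF.
  T.T...
  TTF...

T.TTTT
TTTTTF
.TTTF.
T.T...
TTF...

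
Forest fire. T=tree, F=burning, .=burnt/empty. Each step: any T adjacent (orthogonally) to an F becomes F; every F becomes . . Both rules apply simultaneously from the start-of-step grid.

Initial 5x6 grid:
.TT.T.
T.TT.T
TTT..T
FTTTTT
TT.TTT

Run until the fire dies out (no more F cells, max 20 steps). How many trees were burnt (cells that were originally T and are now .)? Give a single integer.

Step 1: +3 fires, +1 burnt (F count now 3)
Step 2: +4 fires, +3 burnt (F count now 4)
Step 3: +2 fires, +4 burnt (F count now 2)
Step 4: +3 fires, +2 burnt (F count now 3)
Step 5: +4 fires, +3 burnt (F count now 4)
Step 6: +3 fires, +4 burnt (F count now 3)
Step 7: +1 fires, +3 burnt (F count now 1)
Step 8: +0 fires, +1 burnt (F count now 0)
Fire out after step 8
Initially T: 21, now '.': 29
Total burnt (originally-T cells now '.'): 20

Answer: 20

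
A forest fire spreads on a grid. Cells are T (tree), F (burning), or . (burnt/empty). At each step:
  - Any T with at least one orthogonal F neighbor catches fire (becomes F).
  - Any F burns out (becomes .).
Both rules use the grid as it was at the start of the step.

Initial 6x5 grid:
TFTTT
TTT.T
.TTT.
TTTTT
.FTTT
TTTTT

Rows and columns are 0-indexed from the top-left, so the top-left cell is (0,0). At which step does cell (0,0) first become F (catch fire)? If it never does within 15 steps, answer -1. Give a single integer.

Step 1: cell (0,0)='F' (+6 fires, +2 burnt)
  -> target ignites at step 1
Step 2: cell (0,0)='.' (+9 fires, +6 burnt)
Step 3: cell (0,0)='.' (+5 fires, +9 burnt)
Step 4: cell (0,0)='.' (+4 fires, +5 burnt)
Step 5: cell (0,0)='.' (+0 fires, +4 burnt)
  fire out at step 5

1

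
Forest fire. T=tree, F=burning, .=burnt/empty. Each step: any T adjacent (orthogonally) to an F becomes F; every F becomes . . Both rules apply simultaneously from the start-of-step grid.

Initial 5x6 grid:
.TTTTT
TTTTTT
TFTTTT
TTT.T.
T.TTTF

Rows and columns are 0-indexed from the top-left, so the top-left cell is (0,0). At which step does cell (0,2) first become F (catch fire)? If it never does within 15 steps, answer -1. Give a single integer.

Step 1: cell (0,2)='T' (+5 fires, +2 burnt)
Step 2: cell (0,2)='T' (+8 fires, +5 burnt)
Step 3: cell (0,2)='F' (+5 fires, +8 burnt)
  -> target ignites at step 3
Step 4: cell (0,2)='.' (+3 fires, +5 burnt)
Step 5: cell (0,2)='.' (+2 fires, +3 burnt)
Step 6: cell (0,2)='.' (+1 fires, +2 burnt)
Step 7: cell (0,2)='.' (+0 fires, +1 burnt)
  fire out at step 7

3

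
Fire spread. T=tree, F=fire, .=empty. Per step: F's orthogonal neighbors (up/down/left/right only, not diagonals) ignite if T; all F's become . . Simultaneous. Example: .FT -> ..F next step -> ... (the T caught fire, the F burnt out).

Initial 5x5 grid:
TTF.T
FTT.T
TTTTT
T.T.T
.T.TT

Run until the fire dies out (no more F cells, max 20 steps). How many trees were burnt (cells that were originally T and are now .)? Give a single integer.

Step 1: +5 fires, +2 burnt (F count now 5)
Step 2: +3 fires, +5 burnt (F count now 3)
Step 3: +2 fires, +3 burnt (F count now 2)
Step 4: +1 fires, +2 burnt (F count now 1)
Step 5: +2 fires, +1 burnt (F count now 2)
Step 6: +2 fires, +2 burnt (F count now 2)
Step 7: +1 fires, +2 burnt (F count now 1)
Step 8: +0 fires, +1 burnt (F count now 0)
Fire out after step 8
Initially T: 17, now '.': 24
Total burnt (originally-T cells now '.'): 16

Answer: 16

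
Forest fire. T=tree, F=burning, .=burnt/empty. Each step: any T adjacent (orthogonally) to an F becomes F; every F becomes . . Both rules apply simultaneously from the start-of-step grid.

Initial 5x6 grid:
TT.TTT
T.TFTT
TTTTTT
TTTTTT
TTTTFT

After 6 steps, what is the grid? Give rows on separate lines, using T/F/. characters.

Step 1: 7 trees catch fire, 2 burn out
  TT.FTT
  T.F.FT
  TTTFTT
  TTTTFT
  TTTF.F
Step 2: 7 trees catch fire, 7 burn out
  TT..FT
  T....F
  TTF.FT
  TTTF.F
  TTF...
Step 3: 5 trees catch fire, 7 burn out
  TT...F
  T.....
  TF...F
  TTF...
  TF....
Step 4: 3 trees catch fire, 5 burn out
  TT....
  T.....
  F.....
  TF....
  F.....
Step 5: 2 trees catch fire, 3 burn out
  TT....
  F.....
  ......
  F.....
  ......
Step 6: 1 trees catch fire, 2 burn out
  FT....
  ......
  ......
  ......
  ......

FT....
......
......
......
......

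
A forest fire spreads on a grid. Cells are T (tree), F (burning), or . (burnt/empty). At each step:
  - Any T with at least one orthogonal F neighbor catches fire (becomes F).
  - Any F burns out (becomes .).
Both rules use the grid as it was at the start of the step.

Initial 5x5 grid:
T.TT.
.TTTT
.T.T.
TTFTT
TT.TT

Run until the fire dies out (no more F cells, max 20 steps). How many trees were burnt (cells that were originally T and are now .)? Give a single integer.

Answer: 16

Derivation:
Step 1: +2 fires, +1 burnt (F count now 2)
Step 2: +6 fires, +2 burnt (F count now 6)
Step 3: +4 fires, +6 burnt (F count now 4)
Step 4: +3 fires, +4 burnt (F count now 3)
Step 5: +1 fires, +3 burnt (F count now 1)
Step 6: +0 fires, +1 burnt (F count now 0)
Fire out after step 6
Initially T: 17, now '.': 24
Total burnt (originally-T cells now '.'): 16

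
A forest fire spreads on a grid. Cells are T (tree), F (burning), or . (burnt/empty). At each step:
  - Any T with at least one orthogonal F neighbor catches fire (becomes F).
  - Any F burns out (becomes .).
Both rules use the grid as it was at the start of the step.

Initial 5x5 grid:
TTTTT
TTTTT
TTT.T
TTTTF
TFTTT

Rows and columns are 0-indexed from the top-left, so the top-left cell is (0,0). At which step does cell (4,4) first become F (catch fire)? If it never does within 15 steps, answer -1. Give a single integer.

Step 1: cell (4,4)='F' (+6 fires, +2 burnt)
  -> target ignites at step 1
Step 2: cell (4,4)='.' (+5 fires, +6 burnt)
Step 3: cell (4,4)='.' (+5 fires, +5 burnt)
Step 4: cell (4,4)='.' (+4 fires, +5 burnt)
Step 5: cell (4,4)='.' (+2 fires, +4 burnt)
Step 6: cell (4,4)='.' (+0 fires, +2 burnt)
  fire out at step 6

1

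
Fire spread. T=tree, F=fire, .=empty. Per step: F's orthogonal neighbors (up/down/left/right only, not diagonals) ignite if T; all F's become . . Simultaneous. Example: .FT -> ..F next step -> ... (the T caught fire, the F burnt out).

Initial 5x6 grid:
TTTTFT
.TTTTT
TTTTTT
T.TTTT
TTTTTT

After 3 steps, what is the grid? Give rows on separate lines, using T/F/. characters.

Step 1: 3 trees catch fire, 1 burn out
  TTTF.F
  .TTTFT
  TTTTTT
  T.TTTT
  TTTTTT
Step 2: 4 trees catch fire, 3 burn out
  TTF...
  .TTF.F
  TTTTFT
  T.TTTT
  TTTTTT
Step 3: 5 trees catch fire, 4 burn out
  TF....
  .TF...
  TTTF.F
  T.TTFT
  TTTTTT

TF....
.TF...
TTTF.F
T.TTFT
TTTTTT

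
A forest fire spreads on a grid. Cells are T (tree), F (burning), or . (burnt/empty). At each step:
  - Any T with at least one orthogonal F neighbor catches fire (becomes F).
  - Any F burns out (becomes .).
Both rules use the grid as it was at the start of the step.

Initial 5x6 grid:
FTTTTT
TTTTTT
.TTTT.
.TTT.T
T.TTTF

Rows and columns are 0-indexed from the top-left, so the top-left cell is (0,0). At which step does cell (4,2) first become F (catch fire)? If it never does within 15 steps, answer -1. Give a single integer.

Step 1: cell (4,2)='T' (+4 fires, +2 burnt)
Step 2: cell (4,2)='T' (+3 fires, +4 burnt)
Step 3: cell (4,2)='F' (+5 fires, +3 burnt)
  -> target ignites at step 3
Step 4: cell (4,2)='.' (+6 fires, +5 burnt)
Step 5: cell (4,2)='.' (+3 fires, +6 burnt)
Step 6: cell (4,2)='.' (+1 fires, +3 burnt)
Step 7: cell (4,2)='.' (+0 fires, +1 burnt)
  fire out at step 7

3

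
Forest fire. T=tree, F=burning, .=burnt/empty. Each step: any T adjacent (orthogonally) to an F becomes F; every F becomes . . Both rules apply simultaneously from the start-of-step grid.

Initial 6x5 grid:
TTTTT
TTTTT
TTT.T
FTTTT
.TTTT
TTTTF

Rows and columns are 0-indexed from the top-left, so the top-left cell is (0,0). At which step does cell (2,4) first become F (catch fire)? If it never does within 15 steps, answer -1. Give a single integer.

Step 1: cell (2,4)='T' (+4 fires, +2 burnt)
Step 2: cell (2,4)='T' (+7 fires, +4 burnt)
Step 3: cell (2,4)='F' (+7 fires, +7 burnt)
  -> target ignites at step 3
Step 4: cell (2,4)='.' (+4 fires, +7 burnt)
Step 5: cell (2,4)='.' (+3 fires, +4 burnt)
Step 6: cell (2,4)='.' (+1 fires, +3 burnt)
Step 7: cell (2,4)='.' (+0 fires, +1 burnt)
  fire out at step 7

3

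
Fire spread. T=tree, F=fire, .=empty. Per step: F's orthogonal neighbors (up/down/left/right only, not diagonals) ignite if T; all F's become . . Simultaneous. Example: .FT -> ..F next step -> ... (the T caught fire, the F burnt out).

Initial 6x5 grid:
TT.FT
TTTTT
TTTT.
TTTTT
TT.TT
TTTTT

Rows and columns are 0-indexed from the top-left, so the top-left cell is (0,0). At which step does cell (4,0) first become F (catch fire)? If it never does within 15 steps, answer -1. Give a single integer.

Step 1: cell (4,0)='T' (+2 fires, +1 burnt)
Step 2: cell (4,0)='T' (+3 fires, +2 burnt)
Step 3: cell (4,0)='T' (+3 fires, +3 burnt)
Step 4: cell (4,0)='T' (+6 fires, +3 burnt)
Step 5: cell (4,0)='T' (+5 fires, +6 burnt)
Step 6: cell (4,0)='T' (+4 fires, +5 burnt)
Step 7: cell (4,0)='F' (+2 fires, +4 burnt)
  -> target ignites at step 7
Step 8: cell (4,0)='.' (+1 fires, +2 burnt)
Step 9: cell (4,0)='.' (+0 fires, +1 burnt)
  fire out at step 9

7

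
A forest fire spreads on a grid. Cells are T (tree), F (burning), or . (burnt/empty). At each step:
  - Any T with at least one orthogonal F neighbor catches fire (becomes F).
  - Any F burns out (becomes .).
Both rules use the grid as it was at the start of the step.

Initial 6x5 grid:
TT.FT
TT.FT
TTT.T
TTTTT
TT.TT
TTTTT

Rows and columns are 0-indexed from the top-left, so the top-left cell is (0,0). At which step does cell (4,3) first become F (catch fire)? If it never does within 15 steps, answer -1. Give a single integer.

Step 1: cell (4,3)='T' (+2 fires, +2 burnt)
Step 2: cell (4,3)='T' (+1 fires, +2 burnt)
Step 3: cell (4,3)='T' (+1 fires, +1 burnt)
Step 4: cell (4,3)='T' (+2 fires, +1 burnt)
Step 5: cell (4,3)='F' (+3 fires, +2 burnt)
  -> target ignites at step 5
Step 6: cell (4,3)='.' (+3 fires, +3 burnt)
Step 7: cell (4,3)='.' (+4 fires, +3 burnt)
Step 8: cell (4,3)='.' (+4 fires, +4 burnt)
Step 9: cell (4,3)='.' (+3 fires, +4 burnt)
Step 10: cell (4,3)='.' (+1 fires, +3 burnt)
Step 11: cell (4,3)='.' (+0 fires, +1 burnt)
  fire out at step 11

5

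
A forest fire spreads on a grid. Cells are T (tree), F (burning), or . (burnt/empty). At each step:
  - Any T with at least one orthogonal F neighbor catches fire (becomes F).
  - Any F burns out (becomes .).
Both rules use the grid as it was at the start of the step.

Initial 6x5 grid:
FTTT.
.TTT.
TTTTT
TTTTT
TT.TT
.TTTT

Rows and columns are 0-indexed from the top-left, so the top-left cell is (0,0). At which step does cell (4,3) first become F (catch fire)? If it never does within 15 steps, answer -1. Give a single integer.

Step 1: cell (4,3)='T' (+1 fires, +1 burnt)
Step 2: cell (4,3)='T' (+2 fires, +1 burnt)
Step 3: cell (4,3)='T' (+3 fires, +2 burnt)
Step 4: cell (4,3)='T' (+4 fires, +3 burnt)
Step 5: cell (4,3)='T' (+4 fires, +4 burnt)
Step 6: cell (4,3)='T' (+4 fires, +4 burnt)
Step 7: cell (4,3)='F' (+3 fires, +4 burnt)
  -> target ignites at step 7
Step 8: cell (4,3)='.' (+2 fires, +3 burnt)
Step 9: cell (4,3)='.' (+1 fires, +2 burnt)
Step 10: cell (4,3)='.' (+0 fires, +1 burnt)
  fire out at step 10

7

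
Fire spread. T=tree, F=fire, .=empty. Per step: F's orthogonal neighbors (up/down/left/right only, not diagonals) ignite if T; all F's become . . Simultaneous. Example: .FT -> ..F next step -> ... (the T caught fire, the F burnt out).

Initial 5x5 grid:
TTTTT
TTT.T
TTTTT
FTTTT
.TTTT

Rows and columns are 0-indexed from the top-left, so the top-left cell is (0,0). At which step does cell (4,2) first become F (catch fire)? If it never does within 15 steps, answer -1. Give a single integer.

Step 1: cell (4,2)='T' (+2 fires, +1 burnt)
Step 2: cell (4,2)='T' (+4 fires, +2 burnt)
Step 3: cell (4,2)='F' (+5 fires, +4 burnt)
  -> target ignites at step 3
Step 4: cell (4,2)='.' (+5 fires, +5 burnt)
Step 5: cell (4,2)='.' (+3 fires, +5 burnt)
Step 6: cell (4,2)='.' (+2 fires, +3 burnt)
Step 7: cell (4,2)='.' (+1 fires, +2 burnt)
Step 8: cell (4,2)='.' (+0 fires, +1 burnt)
  fire out at step 8

3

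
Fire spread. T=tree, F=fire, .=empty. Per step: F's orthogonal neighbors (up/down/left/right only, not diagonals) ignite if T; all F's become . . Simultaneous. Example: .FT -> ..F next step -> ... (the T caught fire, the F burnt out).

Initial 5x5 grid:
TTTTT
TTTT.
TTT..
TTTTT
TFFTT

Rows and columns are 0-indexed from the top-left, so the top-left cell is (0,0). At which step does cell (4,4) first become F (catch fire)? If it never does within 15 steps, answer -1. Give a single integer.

Step 1: cell (4,4)='T' (+4 fires, +2 burnt)
Step 2: cell (4,4)='F' (+5 fires, +4 burnt)
  -> target ignites at step 2
Step 3: cell (4,4)='.' (+4 fires, +5 burnt)
Step 4: cell (4,4)='.' (+4 fires, +4 burnt)
Step 5: cell (4,4)='.' (+2 fires, +4 burnt)
Step 6: cell (4,4)='.' (+1 fires, +2 burnt)
Step 7: cell (4,4)='.' (+0 fires, +1 burnt)
  fire out at step 7

2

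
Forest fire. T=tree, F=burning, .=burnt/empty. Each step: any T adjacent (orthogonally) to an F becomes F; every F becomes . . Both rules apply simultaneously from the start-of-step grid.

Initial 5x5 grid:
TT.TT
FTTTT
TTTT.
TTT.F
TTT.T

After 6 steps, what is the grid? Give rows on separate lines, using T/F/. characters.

Step 1: 4 trees catch fire, 2 burn out
  FT.TT
  .FTTT
  FTTT.
  TTT..
  TTT.F
Step 2: 4 trees catch fire, 4 burn out
  .F.TT
  ..FTT
  .FTT.
  FTT..
  TTT..
Step 3: 4 trees catch fire, 4 burn out
  ...TT
  ...FT
  ..FT.
  .FT..
  FTT..
Step 4: 5 trees catch fire, 4 burn out
  ...FT
  ....F
  ...F.
  ..F..
  .FT..
Step 5: 2 trees catch fire, 5 burn out
  ....F
  .....
  .....
  .....
  ..F..
Step 6: 0 trees catch fire, 2 burn out
  .....
  .....
  .....
  .....
  .....

.....
.....
.....
.....
.....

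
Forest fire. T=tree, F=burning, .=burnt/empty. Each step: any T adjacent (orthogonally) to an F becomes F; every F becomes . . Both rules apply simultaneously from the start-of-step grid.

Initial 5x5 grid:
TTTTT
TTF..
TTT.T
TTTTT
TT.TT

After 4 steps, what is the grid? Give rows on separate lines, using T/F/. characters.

Step 1: 3 trees catch fire, 1 burn out
  TTFTT
  TF...
  TTF.T
  TTTTT
  TT.TT
Step 2: 5 trees catch fire, 3 burn out
  TF.FT
  F....
  TF..T
  TTFTT
  TT.TT
Step 3: 5 trees catch fire, 5 burn out
  F...F
  .....
  F...T
  TF.FT
  TT.TT
Step 4: 4 trees catch fire, 5 burn out
  .....
  .....
  ....T
  F...F
  TF.FT

.....
.....
....T
F...F
TF.FT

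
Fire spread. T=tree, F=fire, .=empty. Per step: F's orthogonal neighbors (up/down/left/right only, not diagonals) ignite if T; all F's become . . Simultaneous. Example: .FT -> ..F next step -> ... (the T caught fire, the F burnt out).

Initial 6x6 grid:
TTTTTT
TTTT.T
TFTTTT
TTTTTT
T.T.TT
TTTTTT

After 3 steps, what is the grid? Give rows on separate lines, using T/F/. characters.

Step 1: 4 trees catch fire, 1 burn out
  TTTTTT
  TFTT.T
  F.FTTT
  TFTTTT
  T.T.TT
  TTTTTT
Step 2: 6 trees catch fire, 4 burn out
  TFTTTT
  F.FT.T
  ...FTT
  F.FTTT
  T.T.TT
  TTTTTT
Step 3: 7 trees catch fire, 6 burn out
  F.FTTT
  ...F.T
  ....FT
  ...FTT
  F.F.TT
  TTTTTT

F.FTTT
...F.T
....FT
...FTT
F.F.TT
TTTTTT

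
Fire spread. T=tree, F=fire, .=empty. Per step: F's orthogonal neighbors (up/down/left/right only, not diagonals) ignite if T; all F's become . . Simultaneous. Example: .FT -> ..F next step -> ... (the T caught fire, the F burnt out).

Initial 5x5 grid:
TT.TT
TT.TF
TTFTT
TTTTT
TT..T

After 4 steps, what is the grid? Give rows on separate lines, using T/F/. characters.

Step 1: 6 trees catch fire, 2 burn out
  TT.TF
  TT.F.
  TF.FF
  TTFTT
  TT..T
Step 2: 6 trees catch fire, 6 burn out
  TT.F.
  TF...
  F....
  TF.FF
  TT..T
Step 3: 5 trees catch fire, 6 burn out
  TF...
  F....
  .....
  F....
  TF..F
Step 4: 2 trees catch fire, 5 burn out
  F....
  .....
  .....
  .....
  F....

F....
.....
.....
.....
F....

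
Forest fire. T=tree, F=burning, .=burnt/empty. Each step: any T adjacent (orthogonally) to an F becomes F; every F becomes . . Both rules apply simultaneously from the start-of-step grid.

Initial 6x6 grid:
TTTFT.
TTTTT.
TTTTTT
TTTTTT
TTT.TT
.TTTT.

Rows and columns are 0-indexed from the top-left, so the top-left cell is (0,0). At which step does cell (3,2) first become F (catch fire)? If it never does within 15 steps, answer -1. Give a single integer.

Step 1: cell (3,2)='T' (+3 fires, +1 burnt)
Step 2: cell (3,2)='T' (+4 fires, +3 burnt)
Step 3: cell (3,2)='T' (+5 fires, +4 burnt)
Step 4: cell (3,2)='F' (+5 fires, +5 burnt)
  -> target ignites at step 4
Step 5: cell (3,2)='.' (+5 fires, +5 burnt)
Step 6: cell (3,2)='.' (+5 fires, +5 burnt)
Step 7: cell (3,2)='.' (+3 fires, +5 burnt)
Step 8: cell (3,2)='.' (+0 fires, +3 burnt)
  fire out at step 8

4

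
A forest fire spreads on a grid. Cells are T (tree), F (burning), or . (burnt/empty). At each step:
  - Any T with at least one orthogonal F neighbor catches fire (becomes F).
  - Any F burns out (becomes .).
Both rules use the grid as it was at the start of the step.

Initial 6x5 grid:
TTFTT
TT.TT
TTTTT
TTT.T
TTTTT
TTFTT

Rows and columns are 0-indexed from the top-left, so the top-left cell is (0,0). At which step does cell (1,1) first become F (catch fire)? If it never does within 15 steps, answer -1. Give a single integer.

Step 1: cell (1,1)='T' (+5 fires, +2 burnt)
Step 2: cell (1,1)='F' (+9 fires, +5 burnt)
  -> target ignites at step 2
Step 3: cell (1,1)='.' (+8 fires, +9 burnt)
Step 4: cell (1,1)='.' (+4 fires, +8 burnt)
Step 5: cell (1,1)='.' (+0 fires, +4 burnt)
  fire out at step 5

2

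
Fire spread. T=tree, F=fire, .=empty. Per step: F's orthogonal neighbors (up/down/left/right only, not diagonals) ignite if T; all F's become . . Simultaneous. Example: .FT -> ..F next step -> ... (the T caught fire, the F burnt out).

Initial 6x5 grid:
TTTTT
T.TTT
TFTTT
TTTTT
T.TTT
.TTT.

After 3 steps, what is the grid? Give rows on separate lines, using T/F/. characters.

Step 1: 3 trees catch fire, 1 burn out
  TTTTT
  T.TTT
  F.FTT
  TFTTT
  T.TTT
  .TTT.
Step 2: 5 trees catch fire, 3 burn out
  TTTTT
  F.FTT
  ...FT
  F.FTT
  T.TTT
  .TTT.
Step 3: 7 trees catch fire, 5 burn out
  FTFTT
  ...FT
  ....F
  ...FT
  F.FTT
  .TTT.

FTFTT
...FT
....F
...FT
F.FTT
.TTT.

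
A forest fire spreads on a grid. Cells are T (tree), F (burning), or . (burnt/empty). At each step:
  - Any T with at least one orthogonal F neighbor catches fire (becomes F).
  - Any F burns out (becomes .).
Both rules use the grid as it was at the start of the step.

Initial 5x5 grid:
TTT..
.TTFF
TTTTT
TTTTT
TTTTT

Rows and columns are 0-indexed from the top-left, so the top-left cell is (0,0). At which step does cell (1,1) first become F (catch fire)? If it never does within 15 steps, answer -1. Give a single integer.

Step 1: cell (1,1)='T' (+3 fires, +2 burnt)
Step 2: cell (1,1)='F' (+5 fires, +3 burnt)
  -> target ignites at step 2
Step 3: cell (1,1)='.' (+5 fires, +5 burnt)
Step 4: cell (1,1)='.' (+4 fires, +5 burnt)
Step 5: cell (1,1)='.' (+2 fires, +4 burnt)
Step 6: cell (1,1)='.' (+1 fires, +2 burnt)
Step 7: cell (1,1)='.' (+0 fires, +1 burnt)
  fire out at step 7

2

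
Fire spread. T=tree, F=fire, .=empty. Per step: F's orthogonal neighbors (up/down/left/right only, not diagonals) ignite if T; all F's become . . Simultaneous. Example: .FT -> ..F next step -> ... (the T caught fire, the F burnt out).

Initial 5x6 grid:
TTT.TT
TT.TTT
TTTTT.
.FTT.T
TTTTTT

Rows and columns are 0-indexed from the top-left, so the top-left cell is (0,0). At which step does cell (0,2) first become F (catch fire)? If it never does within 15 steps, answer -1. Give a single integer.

Step 1: cell (0,2)='T' (+3 fires, +1 burnt)
Step 2: cell (0,2)='T' (+6 fires, +3 burnt)
Step 3: cell (0,2)='T' (+4 fires, +6 burnt)
Step 4: cell (0,2)='F' (+5 fires, +4 burnt)
  -> target ignites at step 4
Step 5: cell (0,2)='.' (+2 fires, +5 burnt)
Step 6: cell (0,2)='.' (+3 fires, +2 burnt)
Step 7: cell (0,2)='.' (+1 fires, +3 burnt)
Step 8: cell (0,2)='.' (+0 fires, +1 burnt)
  fire out at step 8

4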